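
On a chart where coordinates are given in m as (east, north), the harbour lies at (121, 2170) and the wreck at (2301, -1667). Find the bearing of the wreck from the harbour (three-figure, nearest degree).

150°

Δeast = 2301 − 121 = 2180.00; Δnorth = -1667 − 2170 = -3837.00.
Bearing = atan2(Δeast, Δnorth) mod 360° = 150.40° ≈ 150°.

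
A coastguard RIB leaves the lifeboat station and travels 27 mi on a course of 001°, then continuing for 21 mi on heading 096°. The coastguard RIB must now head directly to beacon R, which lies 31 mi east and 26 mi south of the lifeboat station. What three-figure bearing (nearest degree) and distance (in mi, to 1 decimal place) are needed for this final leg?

Leg 1 (001°, 27 mi): east 27 sin 1° = 0.47, north 27 cos 1° = 27.00
Leg 2 (096°, 21 mi): east 21 sin 96° = 20.88, north 21 cos 96° = -2.20
Current position: (21.36, 24.80). Target: (31, -26). Remaining: Δeast = 9.64, Δnorth = -50.80.
Bearing = atan2(9.64, -50.80) mod 360° = 169.25°; distance = √((9.64)² + (-50.80)²) = 51.708 mi.

169°, 51.7 mi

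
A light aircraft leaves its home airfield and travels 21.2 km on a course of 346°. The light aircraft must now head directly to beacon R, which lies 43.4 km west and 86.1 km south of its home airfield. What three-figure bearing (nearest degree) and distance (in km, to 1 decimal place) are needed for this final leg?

200°, 113.3 km

Leg 1 (346°, 21.2 km): east 21.2 sin 346° = -5.13, north 21.2 cos 346° = 20.57
Current position: (-5.13, 20.57). Target: (-43.4, -86.1). Remaining: Δeast = -38.27, Δnorth = -106.67.
Bearing = atan2(-38.27, -106.67) mod 360° = 199.74°; distance = √((-38.27)² + (-106.67)²) = 113.328 km.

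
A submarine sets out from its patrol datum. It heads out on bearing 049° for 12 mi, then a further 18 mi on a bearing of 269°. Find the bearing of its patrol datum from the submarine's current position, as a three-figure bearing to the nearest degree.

130°

Leg 1 (049°, 12 mi): east 12 sin 49° = 9.06, north 12 cos 49° = 7.87
Leg 2 (269°, 18 mi): east 18 sin 269° = -18.00, north 18 cos 269° = -0.31
Net displacement: -8.94 east, 7.56 north. Direction back to start is (8.94, -7.56): bearing = atan2(8.94, -7.56) mod 360° = 130.21° ≈ 130°.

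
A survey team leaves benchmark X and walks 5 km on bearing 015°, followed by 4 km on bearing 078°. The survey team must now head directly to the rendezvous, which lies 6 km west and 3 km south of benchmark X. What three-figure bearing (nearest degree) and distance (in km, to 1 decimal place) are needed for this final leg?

Leg 1 (015°, 5 km): east 5 sin 15° = 1.29, north 5 cos 15° = 4.83
Leg 2 (078°, 4 km): east 4 sin 78° = 3.91, north 4 cos 78° = 0.83
Current position: (5.21, 5.66). Target: (-6, -3). Remaining: Δeast = -11.21, Δnorth = -8.66.
Bearing = atan2(-11.21, -8.66) mod 360° = 232.30°; distance = √((-11.21)² + (-8.66)²) = 14.164 km.

232°, 14.2 km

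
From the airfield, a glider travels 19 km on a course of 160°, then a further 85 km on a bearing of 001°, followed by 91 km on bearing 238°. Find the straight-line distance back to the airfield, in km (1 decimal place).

71.7 km

Leg 1 (160°, 19 km): east 19 sin 160° = 6.50, north 19 cos 160° = -17.85
Leg 2 (001°, 85 km): east 85 sin 1° = 1.48, north 85 cos 1° = 84.99
Leg 3 (238°, 91 km): east 91 sin 238° = -77.17, north 91 cos 238° = -48.22
Net: -69.19 east, 18.91 north. Distance = √((-69.19)² + (18.91)²) = 71.728 km.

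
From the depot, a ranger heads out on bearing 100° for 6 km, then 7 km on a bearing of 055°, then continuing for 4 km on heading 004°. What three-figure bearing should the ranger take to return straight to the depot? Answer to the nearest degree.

240°

Leg 1 (100°, 6 km): east 6 sin 100° = 5.91, north 6 cos 100° = -1.04
Leg 2 (055°, 7 km): east 7 sin 55° = 5.73, north 7 cos 55° = 4.02
Leg 3 (004°, 4 km): east 4 sin 4° = 0.28, north 4 cos 4° = 3.99
Net displacement: 11.92 east, 6.96 north. Direction back to start is (-11.92, -6.96): bearing = atan2(-11.92, -6.96) mod 360° = 239.71° ≈ 240°.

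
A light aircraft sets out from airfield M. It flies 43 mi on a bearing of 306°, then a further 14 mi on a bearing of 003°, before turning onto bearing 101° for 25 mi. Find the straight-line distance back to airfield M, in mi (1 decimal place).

35.8 mi

Leg 1 (306°, 43 mi): east 43 sin 306° = -34.79, north 43 cos 306° = 25.27
Leg 2 (003°, 14 mi): east 14 sin 3° = 0.73, north 14 cos 3° = 13.98
Leg 3 (101°, 25 mi): east 25 sin 101° = 24.54, north 25 cos 101° = -4.77
Net: -9.51 east, 34.49 north. Distance = √((-9.51)² + (34.49)²) = 35.774 mi.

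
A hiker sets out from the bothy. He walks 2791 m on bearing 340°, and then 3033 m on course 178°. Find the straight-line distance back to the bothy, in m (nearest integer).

942 m

Leg 1 (340°, 2791 m): east 2791 sin 340° = -954.58, north 2791 cos 340° = 2622.68
Leg 2 (178°, 3033 m): east 3033 sin 178° = 105.85, north 3033 cos 178° = -3031.15
Net: -848.73 east, -408.47 north. Distance = √((-848.73)² + (-408.47)²) = 941.906 m.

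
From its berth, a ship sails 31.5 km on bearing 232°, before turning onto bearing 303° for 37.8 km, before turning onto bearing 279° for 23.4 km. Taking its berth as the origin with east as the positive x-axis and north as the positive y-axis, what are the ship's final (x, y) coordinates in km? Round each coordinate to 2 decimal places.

Leg 1 (232°, 31.5 km): east 31.5 sin 232° = -24.82, north 31.5 cos 232° = -19.39
Leg 2 (303°, 37.8 km): east 37.8 sin 303° = -31.70, north 37.8 cos 303° = 20.59
Leg 3 (279°, 23.4 km): east 23.4 sin 279° = -23.11, north 23.4 cos 279° = 3.66
Summing: -79.64 km east, 4.85 km north → (-79.64, 4.85).

(-79.64, 4.85)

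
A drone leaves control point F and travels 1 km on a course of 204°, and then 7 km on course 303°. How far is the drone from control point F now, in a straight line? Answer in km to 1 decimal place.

6.9 km

Leg 1 (204°, 1 km): east 1 sin 204° = -0.41, north 1 cos 204° = -0.91
Leg 2 (303°, 7 km): east 7 sin 303° = -5.87, north 7 cos 303° = 3.81
Net: -6.28 east, 2.90 north. Distance = √((-6.28)² + (2.90)²) = 6.914 km.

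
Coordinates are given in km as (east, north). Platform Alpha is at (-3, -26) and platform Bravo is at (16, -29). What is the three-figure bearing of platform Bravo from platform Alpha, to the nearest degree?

099°

Δeast = 16 − -3 = 19.00; Δnorth = -29 − -26 = -3.00.
Bearing = atan2(Δeast, Δnorth) mod 360° = 98.97° ≈ 099°.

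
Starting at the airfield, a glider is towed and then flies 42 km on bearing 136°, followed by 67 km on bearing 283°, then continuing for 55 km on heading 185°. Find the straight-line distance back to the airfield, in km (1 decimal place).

81.0 km

Leg 1 (136°, 42 km): east 42 sin 136° = 29.18, north 42 cos 136° = -30.21
Leg 2 (283°, 67 km): east 67 sin 283° = -65.28, north 67 cos 283° = 15.07
Leg 3 (185°, 55 km): east 55 sin 185° = -4.79, north 55 cos 185° = -54.79
Net: -40.90 east, -69.93 north. Distance = √((-40.90)² + (-69.93)²) = 81.014 km.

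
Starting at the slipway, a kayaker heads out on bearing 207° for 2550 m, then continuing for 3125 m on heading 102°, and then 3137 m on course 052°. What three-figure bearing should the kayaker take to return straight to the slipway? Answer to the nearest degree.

Leg 1 (207°, 2550 m): east 2550 sin 207° = -1157.68, north 2550 cos 207° = -2272.07
Leg 2 (102°, 3125 m): east 3125 sin 102° = 3056.71, north 3125 cos 102° = -649.72
Leg 3 (052°, 3137 m): east 3137 sin 52° = 2471.99, north 3137 cos 52° = 1931.33
Net displacement: 4371.03 east, -990.46 north. Direction back to start is (-4371.03, 990.46): bearing = atan2(-4371.03, 990.46) mod 360° = 282.77° ≈ 283°.

283°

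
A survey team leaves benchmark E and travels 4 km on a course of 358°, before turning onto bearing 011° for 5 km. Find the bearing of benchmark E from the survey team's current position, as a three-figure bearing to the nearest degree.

185°

Leg 1 (358°, 4 km): east 4 sin 358° = -0.14, north 4 cos 358° = 4.00
Leg 2 (011°, 5 km): east 5 sin 11° = 0.95, north 5 cos 11° = 4.91
Net displacement: 0.81 east, 8.91 north. Direction back to start is (-0.81, -8.91): bearing = atan2(-0.81, -8.91) mod 360° = 185.23° ≈ 185°.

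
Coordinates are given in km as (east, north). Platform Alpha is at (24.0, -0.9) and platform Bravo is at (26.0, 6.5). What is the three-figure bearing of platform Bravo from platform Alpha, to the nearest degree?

Δeast = 26.0 − 24.0 = 2.00; Δnorth = 6.5 − -0.9 = 7.40.
Bearing = atan2(Δeast, Δnorth) mod 360° = 15.12° ≈ 015°.

015°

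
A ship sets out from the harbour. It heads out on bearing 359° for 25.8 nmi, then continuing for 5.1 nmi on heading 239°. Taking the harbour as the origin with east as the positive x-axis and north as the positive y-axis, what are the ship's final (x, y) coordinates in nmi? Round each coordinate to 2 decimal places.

(-4.82, 23.17)

Leg 1 (359°, 25.8 nmi): east 25.8 sin 359° = -0.45, north 25.8 cos 359° = 25.80
Leg 2 (239°, 5.1 nmi): east 5.1 sin 239° = -4.37, north 5.1 cos 239° = -2.63
Summing: -4.82 nmi east, 23.17 nmi north → (-4.82, 23.17).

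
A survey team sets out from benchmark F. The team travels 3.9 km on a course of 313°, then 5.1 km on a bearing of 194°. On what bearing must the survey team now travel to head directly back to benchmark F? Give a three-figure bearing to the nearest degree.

061°

Leg 1 (313°, 3.9 km): east 3.9 sin 313° = -2.85, north 3.9 cos 313° = 2.66
Leg 2 (194°, 5.1 km): east 5.1 sin 194° = -1.23, north 5.1 cos 194° = -4.95
Net displacement: -4.09 east, -2.29 north. Direction back to start is (4.09, 2.29): bearing = atan2(4.09, 2.29) mod 360° = 60.75° ≈ 061°.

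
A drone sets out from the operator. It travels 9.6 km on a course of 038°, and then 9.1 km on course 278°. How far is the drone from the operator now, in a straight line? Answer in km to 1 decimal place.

9.4 km

Leg 1 (038°, 9.6 km): east 9.6 sin 38° = 5.91, north 9.6 cos 38° = 7.56
Leg 2 (278°, 9.1 km): east 9.1 sin 278° = -9.01, north 9.1 cos 278° = 1.27
Net: -3.10 east, 8.83 north. Distance = √((-3.10)² + (8.83)²) = 9.360 km.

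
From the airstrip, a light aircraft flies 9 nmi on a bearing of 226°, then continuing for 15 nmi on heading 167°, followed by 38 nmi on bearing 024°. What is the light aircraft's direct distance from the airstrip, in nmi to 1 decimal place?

18.6 nmi

Leg 1 (226°, 9 nmi): east 9 sin 226° = -6.47, north 9 cos 226° = -6.25
Leg 2 (167°, 15 nmi): east 15 sin 167° = 3.37, north 15 cos 167° = -14.62
Leg 3 (024°, 38 nmi): east 38 sin 24° = 15.46, north 38 cos 24° = 34.71
Net: 12.36 east, 13.85 north. Distance = √((12.36)² + (13.85)²) = 18.559 nmi.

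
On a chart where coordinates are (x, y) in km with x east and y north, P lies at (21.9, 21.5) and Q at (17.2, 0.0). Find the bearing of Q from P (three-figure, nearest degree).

192°

Δeast = 17.2 − 21.9 = -4.70; Δnorth = 0.0 − 21.5 = -21.50.
Bearing = atan2(Δeast, Δnorth) mod 360° = 192.33° ≈ 192°.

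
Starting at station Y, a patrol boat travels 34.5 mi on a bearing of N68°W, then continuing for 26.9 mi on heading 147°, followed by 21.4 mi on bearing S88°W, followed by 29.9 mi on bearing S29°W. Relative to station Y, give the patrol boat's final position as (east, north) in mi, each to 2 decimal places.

(-53.22, -36.53)

Leg 1 (N68°W, 34.5 mi): east 34.5 sin 292° = -31.99, north 34.5 cos 292° = 12.92
Leg 2 (147°, 26.9 mi): east 26.9 sin 147° = 14.65, north 26.9 cos 147° = -22.56
Leg 3 (S88°W, 21.4 mi): east 21.4 sin 268° = -21.39, north 21.4 cos 268° = -0.75
Leg 4 (S29°W, 29.9 mi): east 29.9 sin 209° = -14.50, north 29.9 cos 209° = -26.15
Summing: -53.22 mi east, -36.53 mi north → (-53.22, -36.53).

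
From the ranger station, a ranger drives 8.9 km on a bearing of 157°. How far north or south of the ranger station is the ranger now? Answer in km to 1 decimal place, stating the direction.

8.2 km south

Leg 1 (157°, 8.9 km): east 8.9 sin 157° = 3.48, north 8.9 cos 157° = -8.19
Net north component: -8.19 km.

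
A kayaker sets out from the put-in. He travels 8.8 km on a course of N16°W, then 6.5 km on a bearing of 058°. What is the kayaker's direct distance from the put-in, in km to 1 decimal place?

12.3 km

Leg 1 (N16°W, 8.8 km): east 8.8 sin 344° = -2.43, north 8.8 cos 344° = 8.46
Leg 2 (058°, 6.5 km): east 6.5 sin 58° = 5.51, north 6.5 cos 58° = 3.44
Net: 3.09 east, 11.90 north. Distance = √((3.09)² + (11.90)²) = 12.297 km.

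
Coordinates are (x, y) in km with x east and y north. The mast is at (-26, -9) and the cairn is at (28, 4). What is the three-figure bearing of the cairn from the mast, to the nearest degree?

076°

Δeast = 28 − -26 = 54.00; Δnorth = 4 − -9 = 13.00.
Bearing = atan2(Δeast, Δnorth) mod 360° = 76.46° ≈ 076°.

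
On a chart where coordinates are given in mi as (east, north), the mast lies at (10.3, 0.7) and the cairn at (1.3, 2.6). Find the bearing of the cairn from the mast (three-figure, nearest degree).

282°

Δeast = 1.3 − 10.3 = -9.00; Δnorth = 2.6 − 0.7 = 1.90.
Bearing = atan2(Δeast, Δnorth) mod 360° = 281.92° ≈ 282°.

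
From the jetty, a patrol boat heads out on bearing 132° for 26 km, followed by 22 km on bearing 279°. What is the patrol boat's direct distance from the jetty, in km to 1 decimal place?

Leg 1 (132°, 26 km): east 26 sin 132° = 19.32, north 26 cos 132° = -17.40
Leg 2 (279°, 22 km): east 22 sin 279° = -21.73, north 22 cos 279° = 3.44
Net: -2.41 east, -13.96 north. Distance = √((-2.41)² + (-13.96)²) = 14.162 km.

14.2 km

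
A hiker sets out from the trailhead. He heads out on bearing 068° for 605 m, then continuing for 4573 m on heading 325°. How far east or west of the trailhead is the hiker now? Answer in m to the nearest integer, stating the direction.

Leg 1 (068°, 605 m): east 605 sin 68° = 560.95, north 605 cos 68° = 226.64
Leg 2 (325°, 4573 m): east 4573 sin 325° = -2622.97, north 4573 cos 325° = 3745.98
Net east component: -2062.02 m.

2062 m west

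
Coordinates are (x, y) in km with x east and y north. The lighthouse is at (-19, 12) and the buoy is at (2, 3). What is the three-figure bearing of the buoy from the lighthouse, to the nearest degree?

Δeast = 2 − -19 = 21.00; Δnorth = 3 − 12 = -9.00.
Bearing = atan2(Δeast, Δnorth) mod 360° = 113.20° ≈ 113°.

113°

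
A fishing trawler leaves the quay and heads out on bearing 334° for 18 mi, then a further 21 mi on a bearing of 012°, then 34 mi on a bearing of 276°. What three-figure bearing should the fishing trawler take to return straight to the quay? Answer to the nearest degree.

137°

Leg 1 (334°, 18 mi): east 18 sin 334° = -7.89, north 18 cos 334° = 16.18
Leg 2 (012°, 21 mi): east 21 sin 12° = 4.37, north 21 cos 12° = 20.54
Leg 3 (276°, 34 mi): east 34 sin 276° = -33.81, north 34 cos 276° = 3.55
Net displacement: -37.34 east, 40.27 north. Direction back to start is (37.34, -40.27): bearing = atan2(37.34, -40.27) mod 360° = 137.17° ≈ 137°.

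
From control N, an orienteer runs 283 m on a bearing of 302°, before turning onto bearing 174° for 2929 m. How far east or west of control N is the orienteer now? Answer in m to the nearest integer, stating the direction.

Leg 1 (302°, 283 m): east 283 sin 302° = -240.00, north 283 cos 302° = 149.97
Leg 2 (174°, 2929 m): east 2929 sin 174° = 306.16, north 2929 cos 174° = -2912.95
Net east component: 66.17 m.

66 m east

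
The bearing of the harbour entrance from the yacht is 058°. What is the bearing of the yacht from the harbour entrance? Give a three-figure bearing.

Back-bearing = 058° + 180° = 238°.

238°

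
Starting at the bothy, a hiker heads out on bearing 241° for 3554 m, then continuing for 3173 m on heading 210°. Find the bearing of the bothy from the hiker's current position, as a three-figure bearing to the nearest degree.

046°

Leg 1 (241°, 3554 m): east 3554 sin 241° = -3108.40, north 3554 cos 241° = -1723.01
Leg 2 (210°, 3173 m): east 3173 sin 210° = -1586.50, north 3173 cos 210° = -2747.90
Net displacement: -4694.90 east, -4470.91 north. Direction back to start is (4694.90, 4470.91): bearing = atan2(4694.90, 4470.91) mod 360° = 46.40° ≈ 046°.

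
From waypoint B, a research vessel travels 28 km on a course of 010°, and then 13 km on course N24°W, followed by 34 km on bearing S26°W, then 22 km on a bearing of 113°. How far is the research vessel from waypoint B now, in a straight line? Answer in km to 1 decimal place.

Leg 1 (010°, 28 km): east 28 sin 10° = 4.86, north 28 cos 10° = 27.57
Leg 2 (N24°W, 13 km): east 13 sin 336° = -5.29, north 13 cos 336° = 11.88
Leg 3 (S26°W, 34 km): east 34 sin 206° = -14.90, north 34 cos 206° = -30.56
Leg 4 (113°, 22 km): east 22 sin 113° = 20.25, north 22 cos 113° = -8.60
Net: 4.92 east, 0.30 north. Distance = √((4.92)² + (0.30)²) = 4.930 km.

4.9 km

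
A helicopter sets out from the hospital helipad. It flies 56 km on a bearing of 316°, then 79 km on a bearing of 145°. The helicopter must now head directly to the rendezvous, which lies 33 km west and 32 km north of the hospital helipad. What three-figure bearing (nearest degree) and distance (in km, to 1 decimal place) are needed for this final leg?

325°, 68.8 km

Leg 1 (316°, 56 km): east 56 sin 316° = -38.90, north 56 cos 316° = 40.28
Leg 2 (145°, 79 km): east 79 sin 145° = 45.31, north 79 cos 145° = -64.71
Current position: (6.41, -24.43). Target: (-33, 32). Remaining: Δeast = -39.41, Δnorth = 56.43.
Bearing = atan2(-39.41, 56.43) mod 360° = 325.07°; distance = √((-39.41)² + (56.43)²) = 68.830 km.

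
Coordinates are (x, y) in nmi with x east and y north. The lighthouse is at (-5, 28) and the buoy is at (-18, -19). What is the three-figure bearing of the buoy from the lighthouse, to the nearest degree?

195°

Δeast = -18 − -5 = -13.00; Δnorth = -19 − 28 = -47.00.
Bearing = atan2(Δeast, Δnorth) mod 360° = 195.46° ≈ 195°.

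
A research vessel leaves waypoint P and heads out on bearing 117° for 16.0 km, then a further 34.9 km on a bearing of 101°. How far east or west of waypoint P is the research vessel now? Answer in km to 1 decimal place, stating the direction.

Leg 1 (117°, 16.0 km): east 16.0 sin 117° = 14.26, north 16.0 cos 117° = -7.26
Leg 2 (101°, 34.9 km): east 34.9 sin 101° = 34.26, north 34.9 cos 101° = -6.66
Net east component: 48.51 km.

48.5 km east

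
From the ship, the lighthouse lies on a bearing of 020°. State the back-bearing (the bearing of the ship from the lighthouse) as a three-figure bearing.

Back-bearing = 020° + 180° = 200°.

200°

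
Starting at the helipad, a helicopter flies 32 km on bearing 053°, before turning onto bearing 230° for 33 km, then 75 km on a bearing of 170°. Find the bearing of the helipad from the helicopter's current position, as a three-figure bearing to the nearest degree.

Leg 1 (053°, 32 km): east 32 sin 53° = 25.56, north 32 cos 53° = 19.26
Leg 2 (230°, 33 km): east 33 sin 230° = -25.28, north 33 cos 230° = -21.21
Leg 3 (170°, 75 km): east 75 sin 170° = 13.02, north 75 cos 170° = -73.86
Net displacement: 13.30 east, -75.81 north. Direction back to start is (-13.30, 75.81): bearing = atan2(-13.30, 75.81) mod 360° = 350.05° ≈ 350°.

350°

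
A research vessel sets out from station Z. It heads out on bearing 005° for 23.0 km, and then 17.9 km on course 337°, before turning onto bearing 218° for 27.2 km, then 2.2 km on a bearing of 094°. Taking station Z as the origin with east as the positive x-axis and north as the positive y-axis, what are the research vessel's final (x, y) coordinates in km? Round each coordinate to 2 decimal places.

Leg 1 (005°, 23.0 km): east 23.0 sin 5° = 2.00, north 23.0 cos 5° = 22.91
Leg 2 (337°, 17.9 km): east 17.9 sin 337° = -6.99, north 17.9 cos 337° = 16.48
Leg 3 (218°, 27.2 km): east 27.2 sin 218° = -16.75, north 27.2 cos 218° = -21.43
Leg 4 (094°, 2.2 km): east 2.2 sin 94° = 2.19, north 2.2 cos 94° = -0.15
Summing: -19.54 km east, 17.80 km north → (-19.54, 17.80).

(-19.54, 17.80)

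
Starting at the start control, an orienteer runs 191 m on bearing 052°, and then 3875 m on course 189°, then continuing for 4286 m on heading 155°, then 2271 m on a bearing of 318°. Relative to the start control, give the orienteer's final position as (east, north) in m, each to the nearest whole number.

(-164, -5906)

Leg 1 (052°, 191 m): east 191 sin 52° = 150.51, north 191 cos 52° = 117.59
Leg 2 (189°, 3875 m): east 3875 sin 189° = -606.18, north 3875 cos 189° = -3827.29
Leg 3 (155°, 4286 m): east 4286 sin 155° = 1811.34, north 4286 cos 155° = -3884.44
Leg 4 (318°, 2271 m): east 2271 sin 318° = -1519.60, north 2271 cos 318° = 1687.68
Summing: -163.93 m east, -5906.45 m north → (-164, -5906).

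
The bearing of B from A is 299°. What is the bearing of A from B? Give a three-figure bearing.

119°

Back-bearing = 299° − 180° = 119°.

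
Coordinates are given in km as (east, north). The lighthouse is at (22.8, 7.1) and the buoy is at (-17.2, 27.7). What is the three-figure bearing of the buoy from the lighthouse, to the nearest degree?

297°

Δeast = -17.2 − 22.8 = -40.00; Δnorth = 27.7 − 7.1 = 20.60.
Bearing = atan2(Δeast, Δnorth) mod 360° = 297.25° ≈ 297°.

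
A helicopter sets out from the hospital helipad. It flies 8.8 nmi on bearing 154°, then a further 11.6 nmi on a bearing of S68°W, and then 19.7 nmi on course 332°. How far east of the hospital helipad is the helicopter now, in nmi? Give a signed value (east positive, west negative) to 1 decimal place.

Leg 1 (154°, 8.8 nmi): east 8.8 sin 154° = 3.86, north 8.8 cos 154° = -7.91
Leg 2 (S68°W, 11.6 nmi): east 11.6 sin 248° = -10.76, north 11.6 cos 248° = -4.35
Leg 3 (332°, 19.7 nmi): east 19.7 sin 332° = -9.25, north 19.7 cos 332° = 17.39
Net east component: -16.15 nmi.

-16.1 nmi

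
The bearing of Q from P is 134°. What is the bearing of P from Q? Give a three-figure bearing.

Back-bearing = 134° + 180° = 314°.

314°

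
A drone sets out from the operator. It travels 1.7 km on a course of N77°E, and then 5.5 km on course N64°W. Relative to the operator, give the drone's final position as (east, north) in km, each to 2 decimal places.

(-3.29, 2.79)

Leg 1 (N77°E, 1.7 km): east 1.7 sin 77° = 1.66, north 1.7 cos 77° = 0.38
Leg 2 (N64°W, 5.5 km): east 5.5 sin 296° = -4.94, north 5.5 cos 296° = 2.41
Summing: -3.29 km east, 2.79 km north → (-3.29, 2.79).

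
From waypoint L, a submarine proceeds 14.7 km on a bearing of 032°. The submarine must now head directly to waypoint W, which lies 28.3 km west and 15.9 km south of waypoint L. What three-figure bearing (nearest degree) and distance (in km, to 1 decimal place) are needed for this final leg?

Leg 1 (032°, 14.7 km): east 14.7 sin 32° = 7.79, north 14.7 cos 32° = 12.47
Current position: (7.79, 12.47). Target: (-28.3, -15.9). Remaining: Δeast = -36.09, Δnorth = -28.37.
Bearing = atan2(-36.09, -28.37) mod 360° = 231.83°; distance = √((-36.09)² + (-28.37)²) = 45.903 km.

232°, 45.9 km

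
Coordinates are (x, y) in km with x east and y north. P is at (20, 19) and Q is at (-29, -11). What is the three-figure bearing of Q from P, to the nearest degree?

Δeast = -29 − 20 = -49.00; Δnorth = -11 − 19 = -30.00.
Bearing = atan2(Δeast, Δnorth) mod 360° = 238.52° ≈ 239°.

239°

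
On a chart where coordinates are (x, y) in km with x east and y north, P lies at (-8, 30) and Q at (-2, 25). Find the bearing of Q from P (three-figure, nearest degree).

Δeast = -2 − -8 = 6.00; Δnorth = 25 − 30 = -5.00.
Bearing = atan2(Δeast, Δnorth) mod 360° = 129.81° ≈ 130°.

130°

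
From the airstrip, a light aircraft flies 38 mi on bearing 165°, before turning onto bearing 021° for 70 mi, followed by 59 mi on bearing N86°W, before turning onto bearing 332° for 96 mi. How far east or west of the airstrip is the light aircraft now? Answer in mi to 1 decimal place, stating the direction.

Leg 1 (165°, 38 mi): east 38 sin 165° = 9.84, north 38 cos 165° = -36.71
Leg 2 (021°, 70 mi): east 70 sin 21° = 25.09, north 70 cos 21° = 65.35
Leg 3 (N86°W, 59 mi): east 59 sin 274° = -58.86, north 59 cos 274° = 4.12
Leg 4 (332°, 96 mi): east 96 sin 332° = -45.07, north 96 cos 332° = 84.76
Net east component: -69.00 mi.

69.0 mi west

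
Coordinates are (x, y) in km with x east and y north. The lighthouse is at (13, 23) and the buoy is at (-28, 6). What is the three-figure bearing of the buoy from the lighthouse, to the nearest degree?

247°

Δeast = -28 − 13 = -41.00; Δnorth = 6 − 23 = -17.00.
Bearing = atan2(Δeast, Δnorth) mod 360° = 247.48° ≈ 247°.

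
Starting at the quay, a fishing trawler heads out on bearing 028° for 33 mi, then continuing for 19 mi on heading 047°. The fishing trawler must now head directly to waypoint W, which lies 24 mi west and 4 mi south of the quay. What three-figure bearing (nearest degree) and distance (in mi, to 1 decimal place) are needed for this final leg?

229°, 70.5 mi

Leg 1 (028°, 33 mi): east 33 sin 28° = 15.49, north 33 cos 28° = 29.14
Leg 2 (047°, 19 mi): east 19 sin 47° = 13.90, north 19 cos 47° = 12.96
Current position: (29.39, 42.10). Target: (-24, -4). Remaining: Δeast = -53.39, Δnorth = -46.10.
Bearing = atan2(-53.39, -46.10) mod 360° = 229.19°; distance = √((-53.39)² + (-46.10)²) = 70.534 mi.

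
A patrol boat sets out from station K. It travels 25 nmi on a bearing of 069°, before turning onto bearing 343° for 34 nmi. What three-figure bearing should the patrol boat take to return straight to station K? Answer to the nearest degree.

Leg 1 (069°, 25 nmi): east 25 sin 69° = 23.34, north 25 cos 69° = 8.96
Leg 2 (343°, 34 nmi): east 34 sin 343° = -9.94, north 34 cos 343° = 32.51
Net displacement: 13.40 east, 41.47 north. Direction back to start is (-13.40, -41.47): bearing = atan2(-13.40, -41.47) mod 360° = 197.90° ≈ 198°.

198°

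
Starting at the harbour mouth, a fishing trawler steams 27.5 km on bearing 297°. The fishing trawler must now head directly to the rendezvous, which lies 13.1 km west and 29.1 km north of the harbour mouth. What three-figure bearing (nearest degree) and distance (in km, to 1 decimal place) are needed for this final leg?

Leg 1 (297°, 27.5 km): east 27.5 sin 297° = -24.50, north 27.5 cos 297° = 12.48
Current position: (-24.50, 12.48). Target: (-13.1, 29.1). Remaining: Δeast = 11.40, Δnorth = 16.62.
Bearing = atan2(11.40, 16.62) mod 360° = 34.46°; distance = √((11.40)² + (16.62)²) = 20.152 km.

034°, 20.2 km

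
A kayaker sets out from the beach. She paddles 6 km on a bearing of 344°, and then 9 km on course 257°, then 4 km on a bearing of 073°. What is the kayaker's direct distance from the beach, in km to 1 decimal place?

8.2 km

Leg 1 (344°, 6 km): east 6 sin 344° = -1.65, north 6 cos 344° = 5.77
Leg 2 (257°, 9 km): east 9 sin 257° = -8.77, north 9 cos 257° = -2.02
Leg 3 (073°, 4 km): east 4 sin 73° = 3.83, north 4 cos 73° = 1.17
Net: -6.60 east, 4.91 north. Distance = √((-6.60)² + (4.91)²) = 8.226 km.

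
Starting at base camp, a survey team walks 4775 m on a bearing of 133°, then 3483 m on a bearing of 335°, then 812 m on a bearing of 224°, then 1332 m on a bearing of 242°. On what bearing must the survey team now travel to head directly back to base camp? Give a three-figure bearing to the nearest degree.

Leg 1 (133°, 4775 m): east 4775 sin 133° = 3492.21, north 4775 cos 133° = -3256.54
Leg 2 (335°, 3483 m): east 3483 sin 335° = -1471.98, north 3483 cos 335° = 3156.67
Leg 3 (224°, 812 m): east 812 sin 224° = -564.06, north 812 cos 224° = -584.10
Leg 4 (242°, 1332 m): east 1332 sin 242° = -1176.09, north 1332 cos 242° = -625.34
Net displacement: 280.09 east, -1309.31 north. Direction back to start is (-280.09, 1309.31): bearing = atan2(-280.09, 1309.31) mod 360° = 347.93° ≈ 348°.

348°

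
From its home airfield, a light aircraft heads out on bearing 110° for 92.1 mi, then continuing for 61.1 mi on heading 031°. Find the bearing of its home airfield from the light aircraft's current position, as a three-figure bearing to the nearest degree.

260°

Leg 1 (110°, 92.1 mi): east 92.1 sin 110° = 86.55, north 92.1 cos 110° = -31.50
Leg 2 (031°, 61.1 mi): east 61.1 sin 31° = 31.47, north 61.1 cos 31° = 52.37
Net displacement: 118.01 east, 20.87 north. Direction back to start is (-118.01, -20.87): bearing = atan2(-118.01, -20.87) mod 360° = 259.97° ≈ 260°.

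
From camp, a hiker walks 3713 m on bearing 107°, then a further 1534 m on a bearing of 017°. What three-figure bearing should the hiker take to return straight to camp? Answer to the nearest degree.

265°

Leg 1 (107°, 3713 m): east 3713 sin 107° = 3550.76, north 3713 cos 107° = -1085.58
Leg 2 (017°, 1534 m): east 1534 sin 17° = 448.50, north 1534 cos 17° = 1466.97
Net displacement: 3999.26 east, 381.40 north. Direction back to start is (-3999.26, -381.40): bearing = atan2(-3999.26, -381.40) mod 360° = 264.55° ≈ 265°.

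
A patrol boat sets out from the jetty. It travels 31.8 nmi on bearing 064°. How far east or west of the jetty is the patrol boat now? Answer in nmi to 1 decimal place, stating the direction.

Leg 1 (064°, 31.8 nmi): east 31.8 sin 64° = 28.58, north 31.8 cos 64° = 13.94
Net east component: 28.58 nmi.

28.6 nmi east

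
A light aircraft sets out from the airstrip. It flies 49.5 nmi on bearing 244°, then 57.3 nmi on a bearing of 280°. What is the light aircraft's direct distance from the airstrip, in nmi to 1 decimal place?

101.6 nmi

Leg 1 (244°, 49.5 nmi): east 49.5 sin 244° = -44.49, north 49.5 cos 244° = -21.70
Leg 2 (280°, 57.3 nmi): east 57.3 sin 280° = -56.43, north 57.3 cos 280° = 9.95
Net: -100.92 east, -11.75 north. Distance = √((-100.92)² + (-11.75)²) = 101.601 nmi.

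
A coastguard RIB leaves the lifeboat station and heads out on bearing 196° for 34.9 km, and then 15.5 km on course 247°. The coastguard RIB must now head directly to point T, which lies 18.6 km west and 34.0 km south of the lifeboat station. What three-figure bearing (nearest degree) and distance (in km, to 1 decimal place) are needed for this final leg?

Leg 1 (196°, 34.9 km): east 34.9 sin 196° = -9.62, north 34.9 cos 196° = -33.55
Leg 2 (247°, 15.5 km): east 15.5 sin 247° = -14.27, north 15.5 cos 247° = -6.06
Current position: (-23.89, -39.60). Target: (-18.6, -34.0). Remaining: Δeast = 5.29, Δnorth = 5.60.
Bearing = atan2(5.29, 5.60) mod 360° = 43.33°; distance = √((5.29)² + (5.60)²) = 7.705 km.

043°, 7.7 km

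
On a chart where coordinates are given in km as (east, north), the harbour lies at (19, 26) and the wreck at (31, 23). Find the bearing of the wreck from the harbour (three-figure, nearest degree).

104°

Δeast = 31 − 19 = 12.00; Δnorth = 23 − 26 = -3.00.
Bearing = atan2(Δeast, Δnorth) mod 360° = 104.04° ≈ 104°.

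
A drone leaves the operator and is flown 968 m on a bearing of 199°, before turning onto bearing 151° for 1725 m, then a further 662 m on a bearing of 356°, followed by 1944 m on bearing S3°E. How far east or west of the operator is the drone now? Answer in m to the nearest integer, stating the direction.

577 m east

Leg 1 (199°, 968 m): east 968 sin 199° = -315.15, north 968 cos 199° = -915.26
Leg 2 (151°, 1725 m): east 1725 sin 151° = 836.30, north 1725 cos 151° = -1508.72
Leg 3 (356°, 662 m): east 662 sin 356° = -46.18, north 662 cos 356° = 660.39
Leg 4 (S3°E, 1944 m): east 1944 sin 177° = 101.74, north 1944 cos 177° = -1941.34
Net east component: 576.71 m.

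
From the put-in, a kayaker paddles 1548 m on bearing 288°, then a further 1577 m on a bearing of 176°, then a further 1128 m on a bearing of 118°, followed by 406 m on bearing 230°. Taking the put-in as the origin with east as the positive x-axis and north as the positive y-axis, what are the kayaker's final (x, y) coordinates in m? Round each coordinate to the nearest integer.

Leg 1 (288°, 1548 m): east 1548 sin 288° = -1472.24, north 1548 cos 288° = 478.36
Leg 2 (176°, 1577 m): east 1577 sin 176° = 110.01, north 1577 cos 176° = -1573.16
Leg 3 (118°, 1128 m): east 1128 sin 118° = 995.96, north 1128 cos 118° = -529.56
Leg 4 (230°, 406 m): east 406 sin 230° = -311.01, north 406 cos 230° = -260.97
Summing: -677.28 m east, -1885.34 m north → (-677, -1885).

(-677, -1885)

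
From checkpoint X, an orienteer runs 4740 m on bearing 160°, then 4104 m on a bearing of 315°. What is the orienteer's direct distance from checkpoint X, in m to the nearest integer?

Leg 1 (160°, 4740 m): east 4740 sin 160° = 1621.18, north 4740 cos 160° = -4454.14
Leg 2 (315°, 4104 m): east 4104 sin 315° = -2901.97, north 4104 cos 315° = 2901.97
Net: -1280.79 east, -1552.18 north. Distance = √((-1280.79)² + (-1552.18)²) = 2012.381 m.

2012 m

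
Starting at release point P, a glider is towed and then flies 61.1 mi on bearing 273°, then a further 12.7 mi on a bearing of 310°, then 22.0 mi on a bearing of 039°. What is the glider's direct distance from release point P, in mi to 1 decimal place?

Leg 1 (273°, 61.1 mi): east 61.1 sin 273° = -61.02, north 61.1 cos 273° = 3.20
Leg 2 (310°, 12.7 mi): east 12.7 sin 310° = -9.73, north 12.7 cos 310° = 8.16
Leg 3 (039°, 22.0 mi): east 22.0 sin 39° = 13.85, north 22.0 cos 39° = 17.10
Net: -56.90 east, 28.46 north. Distance = √((-56.90)² + (28.46)²) = 63.620 mi.

63.6 mi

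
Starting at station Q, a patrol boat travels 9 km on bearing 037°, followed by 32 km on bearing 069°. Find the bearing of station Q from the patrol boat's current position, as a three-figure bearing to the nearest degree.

Leg 1 (037°, 9 km): east 9 sin 37° = 5.42, north 9 cos 37° = 7.19
Leg 2 (069°, 32 km): east 32 sin 69° = 29.87, north 32 cos 69° = 11.47
Net displacement: 35.29 east, 18.66 north. Direction back to start is (-35.29, -18.66): bearing = atan2(-35.29, -18.66) mod 360° = 242.14° ≈ 242°.

242°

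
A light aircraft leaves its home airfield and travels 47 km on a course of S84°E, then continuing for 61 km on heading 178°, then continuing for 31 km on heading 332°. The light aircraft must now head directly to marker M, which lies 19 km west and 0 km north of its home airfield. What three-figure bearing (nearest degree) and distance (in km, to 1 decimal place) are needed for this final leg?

306°, 65.8 km

Leg 1 (S84°E, 47 km): east 47 sin 96° = 46.74, north 47 cos 96° = -4.91
Leg 2 (178°, 61 km): east 61 sin 178° = 2.13, north 61 cos 178° = -60.96
Leg 3 (332°, 31 km): east 31 sin 332° = -14.55, north 31 cos 332° = 27.37
Current position: (34.32, -38.50). Target: (-19, 0). Remaining: Δeast = -53.32, Δnorth = 38.50.
Bearing = atan2(-53.32, 38.50) mod 360° = 305.84°; distance = √((-53.32)² + (38.50)²) = 65.768 km.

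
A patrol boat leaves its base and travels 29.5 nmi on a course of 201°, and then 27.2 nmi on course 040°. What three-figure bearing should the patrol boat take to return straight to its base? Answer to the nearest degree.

314°

Leg 1 (201°, 29.5 nmi): east 29.5 sin 201° = -10.57, north 29.5 cos 201° = -27.54
Leg 2 (040°, 27.2 nmi): east 27.2 sin 40° = 17.48, north 27.2 cos 40° = 20.84
Net displacement: 6.91 east, -6.70 north. Direction back to start is (-6.91, 6.70): bearing = atan2(-6.91, 6.70) mod 360° = 314.13° ≈ 314°.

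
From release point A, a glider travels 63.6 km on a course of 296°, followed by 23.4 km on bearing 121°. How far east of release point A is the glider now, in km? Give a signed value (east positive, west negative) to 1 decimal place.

Leg 1 (296°, 63.6 km): east 63.6 sin 296° = -57.16, north 63.6 cos 296° = 27.88
Leg 2 (121°, 23.4 km): east 23.4 sin 121° = 20.06, north 23.4 cos 121° = -12.05
Net east component: -37.11 km.

-37.1 km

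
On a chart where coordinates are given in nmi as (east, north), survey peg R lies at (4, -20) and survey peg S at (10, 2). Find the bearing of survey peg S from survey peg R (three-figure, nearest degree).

015°

Δeast = 10 − 4 = 6.00; Δnorth = 2 − -20 = 22.00.
Bearing = atan2(Δeast, Δnorth) mod 360° = 15.26° ≈ 015°.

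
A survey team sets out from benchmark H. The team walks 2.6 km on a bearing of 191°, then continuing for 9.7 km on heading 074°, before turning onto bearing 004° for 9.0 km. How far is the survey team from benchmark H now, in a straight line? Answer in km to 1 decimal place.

Leg 1 (191°, 2.6 km): east 2.6 sin 191° = -0.50, north 2.6 cos 191° = -2.55
Leg 2 (074°, 9.7 km): east 9.7 sin 74° = 9.32, north 9.7 cos 74° = 2.67
Leg 3 (004°, 9.0 km): east 9.0 sin 4° = 0.63, north 9.0 cos 4° = 8.98
Net: 9.46 east, 9.10 north. Distance = √((9.46)² + (9.10)²) = 13.123 km.

13.1 km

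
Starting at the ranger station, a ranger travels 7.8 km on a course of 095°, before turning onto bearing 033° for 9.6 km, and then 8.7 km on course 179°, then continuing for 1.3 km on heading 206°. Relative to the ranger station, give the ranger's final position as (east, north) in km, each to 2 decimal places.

Leg 1 (095°, 7.8 km): east 7.8 sin 95° = 7.77, north 7.8 cos 95° = -0.68
Leg 2 (033°, 9.6 km): east 9.6 sin 33° = 5.23, north 9.6 cos 33° = 8.05
Leg 3 (179°, 8.7 km): east 8.7 sin 179° = 0.15, north 8.7 cos 179° = -8.70
Leg 4 (206°, 1.3 km): east 1.3 sin 206° = -0.57, north 1.3 cos 206° = -1.17
Summing: 12.58 km east, -2.50 km north → (12.58, -2.50).

(12.58, -2.50)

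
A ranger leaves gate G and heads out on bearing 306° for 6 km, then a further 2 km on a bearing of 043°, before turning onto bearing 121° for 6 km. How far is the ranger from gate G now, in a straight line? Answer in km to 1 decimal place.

Leg 1 (306°, 6 km): east 6 sin 306° = -4.85, north 6 cos 306° = 3.53
Leg 2 (043°, 2 km): east 2 sin 43° = 1.36, north 2 cos 43° = 1.46
Leg 3 (121°, 6 km): east 6 sin 121° = 5.14, north 6 cos 121° = -3.09
Net: 1.65 east, 1.90 north. Distance = √((1.65)² + (1.90)²) = 2.518 km.

2.5 km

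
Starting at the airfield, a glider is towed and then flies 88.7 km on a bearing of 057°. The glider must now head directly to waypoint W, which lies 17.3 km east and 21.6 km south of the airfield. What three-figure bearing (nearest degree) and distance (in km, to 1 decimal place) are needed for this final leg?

Leg 1 (057°, 88.7 km): east 88.7 sin 57° = 74.39, north 88.7 cos 57° = 48.31
Current position: (74.39, 48.31). Target: (17.3, -21.6). Remaining: Δeast = -57.09, Δnorth = -69.91.
Bearing = atan2(-57.09, -69.91) mod 360° = 219.24°; distance = √((-57.09)² + (-69.91)²) = 90.259 km.

219°, 90.3 km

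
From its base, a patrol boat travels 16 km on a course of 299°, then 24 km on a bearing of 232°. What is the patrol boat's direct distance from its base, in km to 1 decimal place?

33.6 km

Leg 1 (299°, 16 km): east 16 sin 299° = -13.99, north 16 cos 299° = 7.76
Leg 2 (232°, 24 km): east 24 sin 232° = -18.91, north 24 cos 232° = -14.78
Net: -32.91 east, -7.02 north. Distance = √((-32.91)² + (-7.02)²) = 33.646 km.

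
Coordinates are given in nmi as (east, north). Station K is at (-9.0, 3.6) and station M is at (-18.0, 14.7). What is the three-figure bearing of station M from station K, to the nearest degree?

321°

Δeast = -18.0 − -9.0 = -9.00; Δnorth = 14.7 − 3.6 = 11.10.
Bearing = atan2(Δeast, Δnorth) mod 360° = 320.96° ≈ 321°.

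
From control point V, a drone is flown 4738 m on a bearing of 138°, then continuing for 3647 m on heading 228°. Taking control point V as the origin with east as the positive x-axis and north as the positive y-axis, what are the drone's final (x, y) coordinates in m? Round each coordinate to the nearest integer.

Leg 1 (138°, 4738 m): east 4738 sin 138° = 3170.34, north 4738 cos 138° = -3521.02
Leg 2 (228°, 3647 m): east 3647 sin 228° = -2710.25, north 3647 cos 228° = -2440.32
Summing: 460.09 m east, -5961.34 m north → (460, -5961).

(460, -5961)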